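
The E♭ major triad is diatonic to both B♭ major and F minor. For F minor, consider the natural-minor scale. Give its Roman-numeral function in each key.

IV in B♭ major; VII in F minor

The scale of B♭ major is B♭ C D E♭ F G A; E♭ is degree 4, and the triad built there (E♭-G-B♭) is major, so it is IV.
The scale of F minor (natural minor) is F G A♭ B♭ C D♭ E♭; E♭ is degree 7, and the triad built there (E♭-G-B♭) is major, so it is VII.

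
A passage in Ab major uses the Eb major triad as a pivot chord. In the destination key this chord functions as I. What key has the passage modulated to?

The numeral I denotes a major triad on scale degree 1. With Eb on degree 1, the tonic of the new key is Eb.
Degree 1 carries a major triad in major keys, so the destination is Eb major.
Check: the diatonic triads of Eb major are Eb (I), Fm (ii), Gm (iii), Ab (IV), Bb (V), Cm (vi), Ddim (vii°) — Eb major is indeed I.

Eb major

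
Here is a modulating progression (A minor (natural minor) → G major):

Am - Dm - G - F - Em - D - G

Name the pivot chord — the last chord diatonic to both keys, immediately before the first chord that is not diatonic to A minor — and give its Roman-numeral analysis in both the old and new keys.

Em — v in A minor, vi in G major

Chords diatonic to A minor: Am, Bdim, C, Dm, Em, F, G.
Reading the progression, the first chord not in that set is D, so the modulation leaves A minor there.
The chord immediately before D is Em, which is diatonic to both keys: v in A minor and vi in G major.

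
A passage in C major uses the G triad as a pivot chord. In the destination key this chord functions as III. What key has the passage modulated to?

E minor

The numeral III denotes a major triad on scale degree 3. With G on degree 3, the tonic of the new key is E.
Degree 3 carries a major triad in natural-minor keys, so the destination is E minor.
Check: the diatonic triads of E minor (natural minor) are Em (i), F♯dim (ii°), G (III), Am (iv), Bm (v), C (VI), D (VII) — G is indeed III.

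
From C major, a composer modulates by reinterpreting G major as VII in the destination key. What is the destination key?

A minor

The numeral VII denotes a major triad on scale degree 7. With G on degree 7, the tonic of the new key is A.
Degree 7 carries a major triad in natural-minor keys, so the destination is A minor.
Check: the diatonic triads of A minor (natural minor) are Am (i), Bdim (ii°), C (III), Dm (iv), Em (v), F (VI), G (VII) — G major is indeed VII.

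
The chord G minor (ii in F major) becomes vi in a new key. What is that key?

The numeral vi denotes a minor triad on scale degree 6. With G on degree 6, the tonic of the new key is B♭.
Degree 6 carries a minor triad in major keys, so the destination is B♭ major.
Check: the diatonic triads of B♭ major are B♭ (I), Cm (ii), Dm (iii), E♭ (IV), F (V), Gm (vi), Adim (vii°) — G minor is indeed vi.

B♭ major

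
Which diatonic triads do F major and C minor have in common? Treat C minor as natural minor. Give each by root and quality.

Gm, B♭

Triads in F major: F (I), Gm (ii), Am (iii), B♭ (IV), C (V), Dm (vi), Edim (vii°).
Triads in C minor (natural minor): Cm (i), Ddim (ii°), E♭ (III), Fm (iv), Gm (v), A♭ (VI), B♭ (VII).
Shared triads with their functions: Gm (ii in F major, v in C minor); B♭ (IV in F major, VII in C minor).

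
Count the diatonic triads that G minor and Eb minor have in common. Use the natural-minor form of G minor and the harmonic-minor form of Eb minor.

Diatonic triads of G minor (natural minor): Gm (i), Adim (ii°), Bb (III), Cm (iv), Dm (v), Eb (VI), F (VII).
Diatonic triads of Eb minor (harmonic minor): Ebm (i), Fdim (ii°), Gbaug (III+), Abm (iv), Bb (V), Cb (VI), Ddim (vii°).
Matching root and quality in both lists: Bb.
That gives 1 common triad.

1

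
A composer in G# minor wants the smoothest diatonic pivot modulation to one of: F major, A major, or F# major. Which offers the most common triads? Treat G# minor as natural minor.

F# major

Triads of G# minor (natural minor): G# minor (i), A# diminished (ii°), B major (III), C# minor (iv), D# minor (v), E major (VI), F# major (VII).
F major shares 0: none.
A major shares 2: C#m, E.
F# major shares 4: G#m, B, D#m, F#.
The most common triads (4) are shared with F# major.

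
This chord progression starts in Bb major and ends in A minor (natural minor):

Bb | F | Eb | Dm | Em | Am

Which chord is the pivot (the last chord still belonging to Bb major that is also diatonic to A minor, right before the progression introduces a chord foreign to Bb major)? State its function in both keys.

Dm — iii in Bb major, iv in A minor

Chords diatonic to Bb major: Bb, Cm, Dm, Eb, F, Gm, Adim.
Reading the progression, the first chord not in that set is Em, so the modulation leaves Bb major there.
The chord immediately before Em is Dm, which is diatonic to both keys: iii in Bb major and iv in A minor.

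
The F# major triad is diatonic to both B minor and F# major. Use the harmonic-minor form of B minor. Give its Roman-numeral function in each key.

V in B minor; I in F# major

The scale of B minor (harmonic minor) is B C# D E F# G A#; F# is degree 5, and the triad built there (F#-A#-C#) is major, so it is V.
The scale of F# major is F# G# A# B C# D# E#; F# is degree 1, and the triad built there (F#-A#-C#) is major, so it is I.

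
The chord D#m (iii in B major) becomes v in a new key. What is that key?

The numeral v denotes a minor triad on scale degree 5. With D# on degree 5, the tonic of the new key is G#.
Degree 5 carries a minor triad in natural-minor keys, so the destination is G# minor.
Check: the diatonic triads of G# minor (natural minor) are G#m (i), A#dim (ii°), B (III), C#m (iv), D#m (v), E (VI), F# (VII) — D#m is indeed v.

G# minor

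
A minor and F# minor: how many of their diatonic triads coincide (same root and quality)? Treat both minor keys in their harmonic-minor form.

Diatonic triads of A minor (harmonic minor): Am (i), Bdim (ii°), Caug (III+), Dm (iv), E (V), F (VI), G#dim (vii°).
Diatonic triads of F# minor (harmonic minor): F#m (i), G#dim (ii°), Aaug (III+), Bm (iv), C# (V), D (VI), E#dim (vii°).
Matching root and quality in both lists: G#dim.
That gives 1 common triad.

1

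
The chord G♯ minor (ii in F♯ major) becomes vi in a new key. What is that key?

The numeral vi denotes a minor triad on scale degree 6. With G♯ on degree 6, the tonic of the new key is B.
Degree 6 carries a minor triad in major keys, so the destination is B major.
Check: the diatonic triads of B major are B (I), C♯m (ii), D♯m (iii), E (IV), F♯ (V), G♯m (vi), A♯dim (vii°) — G♯ minor is indeed vi.

B major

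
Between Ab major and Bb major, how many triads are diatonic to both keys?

2

Diatonic triads of Ab major: Ab (I), Bbm (ii), Cm (iii), Db (IV), Eb (V), Fm (vi), Gdim (vii°).
Diatonic triads of Bb major: Bb (I), Cm (ii), Dm (iii), Eb (IV), F (V), Gm (vi), Adim (vii°).
Matching root and quality in both lists: Cm, Eb.
That gives 2 common triads.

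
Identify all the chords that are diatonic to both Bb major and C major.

Triads in Bb major: Bb major (I), C minor (ii), D minor (iii), Eb major (IV), F major (V), G minor (vi), A diminished (vii°).
Triads in C major: C major (I), D minor (ii), E minor (iii), F major (IV), G major (V), A minor (vi), B diminished (vii°).
Shared triads with their functions: D minor (iii in Bb major, ii in C major); F major (V in Bb major, IV in C major).

Dm, F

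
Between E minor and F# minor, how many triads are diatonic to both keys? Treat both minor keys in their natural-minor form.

2

Diatonic triads of E minor (natural minor): Em (i), F#dim (ii°), G (III), Am (iv), Bm (v), C (VI), D (VII).
Diatonic triads of F# minor (natural minor): F#m (i), G#dim (ii°), A (III), Bm (iv), C#m (v), D (VI), E (VII).
Matching root and quality in both lists: Bm, D.
That gives 2 common triads.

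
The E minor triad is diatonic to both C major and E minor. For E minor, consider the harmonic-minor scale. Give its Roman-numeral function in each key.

The scale of C major is C D E F G A B; E is degree 3, and the triad built there (E-G-B) is minor, so it is iii.
The scale of E minor (harmonic minor) is E F# G A B C D#; E is degree 1, and the triad built there (E-G-B) is minor, so it is i.

iii in C major; i in E minor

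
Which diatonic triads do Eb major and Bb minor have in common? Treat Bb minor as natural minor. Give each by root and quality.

Triads in Eb major: Eb (I), Fm (ii), Gm (iii), Ab (IV), Bb (V), Cm (vi), Ddim (vii°).
Triads in Bb minor (natural minor): Bbm (i), Cdim (ii°), Db (III), Ebm (iv), Fm (v), Gb (VI), Ab (VII).
Shared triads with their functions: Fm (ii in Eb major, v in Bb minor); Ab (IV in Eb major, VII in Bb minor).

Fm, Ab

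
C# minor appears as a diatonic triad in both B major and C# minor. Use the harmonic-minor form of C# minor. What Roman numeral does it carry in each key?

ii in B major; i in C# minor

The scale of B major is B C# D# E F# G# A#; C# is degree 2, and the triad built there (C#-E-G#) is minor, so it is ii.
The scale of C# minor (harmonic minor) is C# D# E F# G# A B#; C# is degree 1, and the triad built there (C#-E-G#) is minor, so it is i.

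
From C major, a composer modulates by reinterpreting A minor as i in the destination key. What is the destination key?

A minor

The numeral i denotes a minor triad on scale degree 1. With A on degree 1, the tonic of the new key is A.
Degree 1 carries a minor triad in minor keys, so the destination is A minor.
Check: the diatonic triads of A minor (natural minor) are Am (i), Bdim (ii°), C (III), Dm (iv), Em (v), F (VI), G (VII) — A minor is indeed i.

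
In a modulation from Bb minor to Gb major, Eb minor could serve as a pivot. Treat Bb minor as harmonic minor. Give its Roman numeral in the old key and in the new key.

The scale of Bb minor (harmonic minor) is Bb C Db Eb F Gb A; Eb is degree 4, and the triad built there (Eb-Gb-Bb) is minor, so it is iv.
The scale of Gb major is Gb Ab Bb Cb Db Eb F; Eb is degree 6, and the triad built there (Eb-Gb-Bb) is minor, so it is vi.

iv in Bb minor; vi in Gb major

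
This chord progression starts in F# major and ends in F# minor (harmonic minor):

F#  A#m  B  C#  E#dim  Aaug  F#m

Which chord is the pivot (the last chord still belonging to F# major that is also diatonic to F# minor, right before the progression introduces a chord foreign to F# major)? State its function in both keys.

Chords diatonic to F# major: F#, G#m, A#m, B, C#, D#m, E#dim.
Reading the progression, the first chord not in that set is Aaug, so the modulation leaves F# major there.
The chord immediately before Aaug is E#dim, which is diatonic to both keys: vii° in F# major and vii° in F# minor.

E#dim — vii° in F# major, vii° in F# minor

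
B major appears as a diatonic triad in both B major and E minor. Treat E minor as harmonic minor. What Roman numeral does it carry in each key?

The scale of B major is B C# D# E F# G# A#; B is degree 1, and the triad built there (B-D#-F#) is major, so it is I.
The scale of E minor (harmonic minor) is E F# G A B C D#; B is degree 5, and the triad built there (B-D#-F#) is major, so it is V.

I in B major; V in E minor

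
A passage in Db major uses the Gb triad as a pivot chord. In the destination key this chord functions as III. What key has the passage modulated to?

The numeral III denotes a major triad on scale degree 3. With Gb on degree 3, the tonic of the new key is Eb.
Degree 3 carries a major triad in natural-minor keys, so the destination is Eb minor.
Check: the diatonic triads of Eb minor (natural minor) are Ebm (i), Fdim (ii°), Gb (III), Abm (iv), Bbm (v), Cb (VI), Db (VII) — Gb is indeed III.

Eb minor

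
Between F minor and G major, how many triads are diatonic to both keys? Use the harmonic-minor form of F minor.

Diatonic triads of F minor (harmonic minor): Fm (i), Gdim (ii°), Abaug (III+), Bbm (iv), C (V), Db (VI), Edim (vii°).
Diatonic triads of G major: G (I), Am (ii), Bm (iii), C (IV), D (V), Em (vi), F#dim (vii°).
Matching root and quality in both lists: C.
That gives 1 common triad.

1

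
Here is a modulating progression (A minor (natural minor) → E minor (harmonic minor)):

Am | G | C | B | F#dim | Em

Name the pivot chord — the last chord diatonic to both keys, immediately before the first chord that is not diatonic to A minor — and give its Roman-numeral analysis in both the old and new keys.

C — III in A minor, VI in E minor

Chords diatonic to A minor: Am, Bdim, C, Dm, Em, F, G.
Reading the progression, the first chord not in that set is B, so the modulation leaves A minor there.
The chord immediately before B is C, which is diatonic to both keys: III in A minor and VI in E minor.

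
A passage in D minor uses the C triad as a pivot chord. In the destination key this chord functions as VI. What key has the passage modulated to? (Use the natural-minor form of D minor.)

The numeral VI denotes a major triad on scale degree 6. With C on degree 6, the tonic of the new key is E.
Degree 6 carries a major triad in minor keys, so the destination is E minor.
Check: the diatonic triads of E minor (natural minor) are Em (i), F#dim (ii°), G (III), Am (iv), Bm (v), C (VI), D (VII) — C is indeed VI.

E minor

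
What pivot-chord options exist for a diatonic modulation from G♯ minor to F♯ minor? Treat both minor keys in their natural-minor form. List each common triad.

Triads in G♯ minor (natural minor): G♯m (i), A♯dim (ii°), B (III), C♯m (iv), D♯m (v), E (VI), F♯ (VII).
Triads in F♯ minor (natural minor): F♯m (i), G♯dim (ii°), A (III), Bm (iv), C♯m (v), D (VI), E (VII).
Shared triads with their functions: C♯m (iv in G♯ minor, v in F♯ minor); E (VI in G♯ minor, VII in F♯ minor).

C♯m, E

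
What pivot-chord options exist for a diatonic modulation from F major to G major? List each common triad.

Am, C

Triads in F major: F (I), Gm (ii), Am (iii), Bb (IV), C (V), Dm (vi), Edim (vii°).
Triads in G major: G (I), Am (ii), Bm (iii), C (IV), D (V), Em (vi), F#dim (vii°).
Shared triads with their functions: Am (iii in F major, ii in G major); C (V in F major, IV in G major).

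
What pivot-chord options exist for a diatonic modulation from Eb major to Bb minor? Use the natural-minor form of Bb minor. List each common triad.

Fm, Ab

Triads in Eb major: Eb (I), Fm (ii), Gm (iii), Ab (IV), Bb (V), Cm (vi), Ddim (vii°).
Triads in Bb minor (natural minor): Bbm (i), Cdim (ii°), Db (III), Ebm (iv), Fm (v), Gb (VI), Ab (VII).
Shared triads with their functions: Fm (ii in Eb major, v in Bb minor); Ab (IV in Eb major, VII in Bb minor).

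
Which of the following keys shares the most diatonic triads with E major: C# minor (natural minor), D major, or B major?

Triads of E major: E (I), F#m (ii), G#m (iii), A (IV), B (V), C#m (vi), D#dim (vii°).
C# minor (natural minor) shares 7: E, F#m, G#m, A, B, C#m, D#dim.
D major shares 2: F#m, A.
B major shares 4: E, G#m, B, C#m.
The most common triads (7) are shared with C# minor.

C# minor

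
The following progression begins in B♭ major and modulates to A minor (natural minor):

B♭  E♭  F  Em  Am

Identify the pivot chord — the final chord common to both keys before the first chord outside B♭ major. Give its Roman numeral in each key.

F — V in B♭ major, VI in A minor

Chords diatonic to B♭ major: B♭, Cm, Dm, E♭, F, Gm, Adim.
Reading the progression, the first chord not in that set is Em, so the modulation leaves B♭ major there.
The chord immediately before Em is F, which is diatonic to both keys: V in B♭ major and VI in A minor.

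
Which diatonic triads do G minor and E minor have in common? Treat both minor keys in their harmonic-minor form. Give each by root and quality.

F#dim

Triads in G minor (harmonic minor): G minor (i), A diminished (ii°), Bb augmented (III+), C minor (iv), D major (V), Eb major (VI), F# diminished (vii°).
Triads in E minor (harmonic minor): E minor (i), F# diminished (ii°), G augmented (III+), A minor (iv), B major (V), C major (VI), D# diminished (vii°).
Shared triads with their functions: F# diminished (vii° in G minor, ii° in E minor).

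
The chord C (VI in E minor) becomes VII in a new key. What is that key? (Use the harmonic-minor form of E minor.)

The numeral VII denotes a major triad on scale degree 7. With C on degree 7, the tonic of the new key is D.
Degree 7 carries a major triad in natural-minor keys, so the destination is D minor.
Check: the diatonic triads of D minor (natural minor) are Dm (i), Edim (ii°), F (III), Gm (iv), Am (v), Bb (VI), C (VII) — C is indeed VII.

D minor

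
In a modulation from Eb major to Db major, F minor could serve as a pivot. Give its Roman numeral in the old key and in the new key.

The scale of Eb major is Eb F G Ab Bb C D; F is degree 2, and the triad built there (F-Ab-C) is minor, so it is ii.
The scale of Db major is Db Eb F Gb Ab Bb C; F is degree 3, and the triad built there (F-Ab-C) is minor, so it is iii.

ii in Eb major; iii in Db major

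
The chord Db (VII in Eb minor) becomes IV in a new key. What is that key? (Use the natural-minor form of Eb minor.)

The numeral IV denotes a major triad on scale degree 4. With Db on degree 4, the tonic of the new key is Ab.
Degree 4 carries a major triad in major keys, so the destination is Ab major.
Check: the diatonic triads of Ab major are Ab (I), Bbm (ii), Cm (iii), Db (IV), Eb (V), Fm (vi), Gdim (vii°) — Db is indeed IV.

Ab major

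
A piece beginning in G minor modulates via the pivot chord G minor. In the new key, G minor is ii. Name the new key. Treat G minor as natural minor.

F major

The numeral ii denotes a minor triad on scale degree 2. With G on degree 2, the tonic of the new key is F.
Degree 2 carries a minor triad in major keys, so the destination is F major.
Check: the diatonic triads of F major are F (I), Gm (ii), Am (iii), Bb (IV), C (V), Dm (vi), Edim (vii°) — G minor is indeed ii.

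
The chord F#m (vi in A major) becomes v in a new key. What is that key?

The numeral v denotes a minor triad on scale degree 5. With F# on degree 5, the tonic of the new key is B.
Degree 5 carries a minor triad in natural-minor keys, so the destination is B minor.
Check: the diatonic triads of B minor (natural minor) are Bm (i), C#dim (ii°), D (III), Em (iv), F#m (v), G (VI), A (VII) — F#m is indeed v.

B minor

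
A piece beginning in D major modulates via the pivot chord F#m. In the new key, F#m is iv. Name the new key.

The numeral iv denotes a minor triad on scale degree 4. With F# on degree 4, the tonic of the new key is C#.
Degree 4 carries a minor triad in minor keys, so the destination is C# minor.
Check: the diatonic triads of C# minor (natural minor) are C#m (i), D#dim (ii°), E (III), F#m (iv), G#m (v), A (VI), B (VII) — F#m is indeed iv.

C# minor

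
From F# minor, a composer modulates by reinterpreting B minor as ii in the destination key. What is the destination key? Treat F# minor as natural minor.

A major

The numeral ii denotes a minor triad on scale degree 2. With B on degree 2, the tonic of the new key is A.
Degree 2 carries a minor triad in major keys, so the destination is A major.
Check: the diatonic triads of A major are A (I), Bm (ii), C#m (iii), D (IV), E (V), F#m (vi), G#dim (vii°) — B minor is indeed ii.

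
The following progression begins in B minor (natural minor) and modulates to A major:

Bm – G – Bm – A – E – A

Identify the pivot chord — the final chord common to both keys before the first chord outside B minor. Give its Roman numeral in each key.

Chords diatonic to B minor: Bm, C♯dim, D, Em, F♯m, G, A.
Reading the progression, the first chord not in that set is E, so the modulation leaves B minor there.
The chord immediately before E is A, which is diatonic to both keys: VII in B minor and I in A major.

A — VII in B minor, I in A major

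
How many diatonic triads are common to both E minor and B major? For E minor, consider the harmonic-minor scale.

Diatonic triads of E minor (harmonic minor): Em (i), F#dim (ii°), Gaug (III+), Am (iv), B (V), C (VI), D#dim (vii°).
Diatonic triads of B major: B (I), C#m (ii), D#m (iii), E (IV), F# (V), G#m (vi), A#dim (vii°).
Matching root and quality in both lists: B.
That gives 1 common triad.

1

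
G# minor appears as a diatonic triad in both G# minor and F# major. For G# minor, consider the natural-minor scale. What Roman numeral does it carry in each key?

i in G# minor; ii in F# major

The scale of G# minor (natural minor) is G# A# B C# D# E F#; G# is degree 1, and the triad built there (G#-B-D#) is minor, so it is i.
The scale of F# major is F# G# A# B C# D# E#; G# is degree 2, and the triad built there (G#-B-D#) is minor, so it is ii.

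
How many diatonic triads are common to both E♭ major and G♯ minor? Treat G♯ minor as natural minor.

0

Diatonic triads of E♭ major: E♭ (I), Fm (ii), Gm (iii), A♭ (IV), B♭ (V), Cm (vi), Ddim (vii°).
Diatonic triads of G♯ minor (natural minor): G♯m (i), A♯dim (ii°), B (III), C♯m (iv), D♯m (v), E (VI), F♯ (VII).
No triad has the same root and quality in both keys.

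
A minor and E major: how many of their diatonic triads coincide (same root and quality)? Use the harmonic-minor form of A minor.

1

Diatonic triads of A minor (harmonic minor): A minor (i), B diminished (ii°), C augmented (III+), D minor (iv), E major (V), F major (VI), G♯ diminished (vii°).
Diatonic triads of E major: E major (I), F♯ minor (ii), G♯ minor (iii), A major (IV), B major (V), C♯ minor (vi), D♯ diminished (vii°).
Matching root and quality in both lists: E major.
That gives 1 common triad.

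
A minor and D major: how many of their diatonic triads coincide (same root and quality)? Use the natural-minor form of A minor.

Diatonic triads of A minor (natural minor): A minor (i), B diminished (ii°), C major (III), D minor (iv), E minor (v), F major (VI), G major (VII).
Diatonic triads of D major: D major (I), E minor (ii), F# minor (iii), G major (IV), A major (V), B minor (vi), C# diminished (vii°).
Matching root and quality in both lists: E minor, G major.
That gives 2 common triads.

2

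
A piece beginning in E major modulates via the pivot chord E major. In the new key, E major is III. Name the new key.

The numeral III denotes a major triad on scale degree 3. With E on degree 3, the tonic of the new key is C♯.
Degree 3 carries a major triad in natural-minor keys, so the destination is C♯ minor.
Check: the diatonic triads of C♯ minor (natural minor) are C♯m (i), D♯dim (ii°), E (III), F♯m (iv), G♯m (v), A (VI), B (VII) — E major is indeed III.

C♯ minor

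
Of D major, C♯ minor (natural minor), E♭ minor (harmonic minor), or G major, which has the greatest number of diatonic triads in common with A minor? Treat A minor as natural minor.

Triads of A minor (natural minor): A minor (i), B diminished (ii°), C major (III), D minor (iv), E minor (v), F major (VI), G major (VII).
D major shares 2: Em, G.
C♯ minor (natural minor) shares 0: none.
E♭ minor (harmonic minor) shares 0: none.
G major shares 4: Am, C, Em, G.
The most common triads (4) are shared with G major.

G major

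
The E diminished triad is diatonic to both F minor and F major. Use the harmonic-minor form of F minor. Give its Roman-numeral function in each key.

The scale of F minor (harmonic minor) is F G A♭ B♭ C D♭ E; E is degree 7, and the triad built there (E-G-B♭) is diminished, so it is vii°.
The scale of F major is F G A B♭ C D E; E is degree 7, and the triad built there (E-G-B♭) is diminished, so it is vii°.

vii° in F minor; vii° in F major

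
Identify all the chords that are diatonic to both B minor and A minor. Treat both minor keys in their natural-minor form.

Em, G

Triads in B minor (natural minor): Bm (i), C#dim (ii°), D (III), Em (iv), F#m (v), G (VI), A (VII).
Triads in A minor (natural minor): Am (i), Bdim (ii°), C (III), Dm (iv), Em (v), F (VI), G (VII).
Shared triads with their functions: Em (iv in B minor, v in A minor); G (VI in B minor, VII in A minor).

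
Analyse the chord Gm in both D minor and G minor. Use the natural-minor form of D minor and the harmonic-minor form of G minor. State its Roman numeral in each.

The scale of D minor (natural minor) is D E F G A B♭ C; G is degree 4, and the triad built there (G-B♭-D) is minor, so it is iv.
The scale of G minor (harmonic minor) is G A B♭ C D E♭ F♯; G is degree 1, and the triad built there (G-B♭-D) is minor, so it is i.

iv in D minor; i in G minor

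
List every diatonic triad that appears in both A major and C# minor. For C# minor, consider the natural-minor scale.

A, C#m, E, F#m

Triads in A major: A major (I), B minor (ii), C# minor (iii), D major (IV), E major (V), F# minor (vi), G# diminished (vii°).
Triads in C# minor (natural minor): C# minor (i), D# diminished (ii°), E major (III), F# minor (iv), G# minor (v), A major (VI), B major (VII).
Shared triads with their functions: A major (I in A major, VI in C# minor); C# minor (iii in A major, i in C# minor); E major (V in A major, III in C# minor); F# minor (vi in A major, iv in C# minor).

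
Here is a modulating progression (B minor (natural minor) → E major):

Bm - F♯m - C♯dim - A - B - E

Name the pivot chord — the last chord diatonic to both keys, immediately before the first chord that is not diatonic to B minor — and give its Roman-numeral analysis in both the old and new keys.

A — VII in B minor, IV in E major

Chords diatonic to B minor: Bm, C♯dim, D, Em, F♯m, G, A.
Reading the progression, the first chord not in that set is B, so the modulation leaves B minor there.
The chord immediately before B is A, which is diatonic to both keys: VII in B minor and IV in E major.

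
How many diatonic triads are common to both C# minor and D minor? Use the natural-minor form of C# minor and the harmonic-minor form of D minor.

Diatonic triads of C# minor (natural minor): C#m (i), D#dim (ii°), E (III), F#m (iv), G#m (v), A (VI), B (VII).
Diatonic triads of D minor (harmonic minor): Dm (i), Edim (ii°), Faug (III+), Gm (iv), A (V), Bb (VI), C#dim (vii°).
Matching root and quality in both lists: A.
That gives 1 common triad.

1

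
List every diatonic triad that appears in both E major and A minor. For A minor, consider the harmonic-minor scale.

Triads in E major: E (I), F#m (ii), G#m (iii), A (IV), B (V), C#m (vi), D#dim (vii°).
Triads in A minor (harmonic minor): Am (i), Bdim (ii°), Caug (III+), Dm (iv), E (V), F (VI), G#dim (vii°).
Shared triads with their functions: E (I in E major, V in A minor).

E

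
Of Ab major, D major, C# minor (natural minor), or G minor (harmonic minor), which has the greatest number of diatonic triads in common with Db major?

Ab major

Triads of Db major: Db (I), Ebm (ii), Fm (iii), Gb (IV), Ab (V), Bbm (vi), Cdim (vii°).
Ab major shares 4: Db, Fm, Ab, Bbm.
D major shares 0: none.
C# minor (natural minor) shares 0: none.
G minor (harmonic minor) shares 0: none.
The most common triads (4) are shared with Ab major.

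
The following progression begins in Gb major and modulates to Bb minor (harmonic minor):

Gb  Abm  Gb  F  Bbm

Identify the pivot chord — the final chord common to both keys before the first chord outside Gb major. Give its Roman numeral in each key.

Gb — I in Gb major, VI in Bb minor

Chords diatonic to Gb major: Gb, Abm, Bbm, Cb, Db, Ebm, Fdim.
Reading the progression, the first chord not in that set is F, so the modulation leaves Gb major there.
The chord immediately before F is Gb, which is diatonic to both keys: I in Gb major and VI in Bb minor.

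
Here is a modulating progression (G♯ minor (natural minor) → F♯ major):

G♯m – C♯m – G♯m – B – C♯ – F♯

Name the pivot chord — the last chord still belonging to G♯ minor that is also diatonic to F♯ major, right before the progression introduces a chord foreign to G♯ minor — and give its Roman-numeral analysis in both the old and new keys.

Chords diatonic to G♯ minor: G♯m, A♯dim, B, C♯m, D♯m, E, F♯.
Reading the progression, the first chord not in that set is C♯, so the modulation leaves G♯ minor there.
The chord immediately before C♯ is B, which is diatonic to both keys: III in G♯ minor and IV in F♯ major.

B — III in G♯ minor, IV in F♯ major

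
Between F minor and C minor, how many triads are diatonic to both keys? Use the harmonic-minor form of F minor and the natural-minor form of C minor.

1

Diatonic triads of F minor (harmonic minor): F minor (i), G diminished (ii°), A♭ augmented (III+), B♭ minor (iv), C major (V), D♭ major (VI), E diminished (vii°).
Diatonic triads of C minor (natural minor): C minor (i), D diminished (ii°), E♭ major (III), F minor (iv), G minor (v), A♭ major (VI), B♭ major (VII).
Matching root and quality in both lists: F minor.
That gives 1 common triad.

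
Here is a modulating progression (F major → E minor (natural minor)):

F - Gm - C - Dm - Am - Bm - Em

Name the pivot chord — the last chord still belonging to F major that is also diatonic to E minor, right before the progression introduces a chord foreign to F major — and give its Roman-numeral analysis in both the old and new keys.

Am — iii in F major, iv in E minor

Chords diatonic to F major: F, Gm, Am, B♭, C, Dm, Edim.
Reading the progression, the first chord not in that set is Bm, so the modulation leaves F major there.
The chord immediately before Bm is Am, which is diatonic to both keys: iii in F major and iv in E minor.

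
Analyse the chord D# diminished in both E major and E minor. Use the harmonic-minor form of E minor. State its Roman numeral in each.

vii° in E major; vii° in E minor

The scale of E major is E F# G# A B C# D#; D# is degree 7, and the triad built there (D#-F#-A) is diminished, so it is vii°.
The scale of E minor (harmonic minor) is E F# G A B C D#; D# is degree 7, and the triad built there (D#-F#-A) is diminished, so it is vii°.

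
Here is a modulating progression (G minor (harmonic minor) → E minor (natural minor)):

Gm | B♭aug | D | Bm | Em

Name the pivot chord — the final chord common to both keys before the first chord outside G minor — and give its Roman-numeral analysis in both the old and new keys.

D — V in G minor, VII in E minor

Chords diatonic to G minor: Gm, Adim, B♭aug, Cm, D, E♭, F♯dim.
Reading the progression, the first chord not in that set is Bm, so the modulation leaves G minor there.
The chord immediately before Bm is D, which is diatonic to both keys: V in G minor and VII in E minor.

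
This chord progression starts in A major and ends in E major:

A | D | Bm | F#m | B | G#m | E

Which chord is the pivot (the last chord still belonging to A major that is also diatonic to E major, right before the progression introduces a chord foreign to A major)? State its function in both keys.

Chords diatonic to A major: A, Bm, C#m, D, E, F#m, G#dim.
Reading the progression, the first chord not in that set is B, so the modulation leaves A major there.
The chord immediately before B is F#m, which is diatonic to both keys: vi in A major and ii in E major.

F#m — vi in A major, ii in E major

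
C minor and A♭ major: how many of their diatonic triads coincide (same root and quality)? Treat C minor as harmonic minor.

Diatonic triads of C minor (harmonic minor): Cm (i), Ddim (ii°), E♭aug (III+), Fm (iv), G (V), A♭ (VI), Bdim (vii°).
Diatonic triads of A♭ major: A♭ (I), B♭m (ii), Cm (iii), D♭ (IV), E♭ (V), Fm (vi), Gdim (vii°).
Matching root and quality in both lists: Cm, Fm, A♭.
That gives 3 common triads.

3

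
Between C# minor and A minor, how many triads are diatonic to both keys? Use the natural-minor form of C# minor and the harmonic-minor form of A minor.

Diatonic triads of C# minor (natural minor): C#m (i), D#dim (ii°), E (III), F#m (iv), G#m (v), A (VI), B (VII).
Diatonic triads of A minor (harmonic minor): Am (i), Bdim (ii°), Caug (III+), Dm (iv), E (V), F (VI), G#dim (vii°).
Matching root and quality in both lists: E.
That gives 1 common triad.

1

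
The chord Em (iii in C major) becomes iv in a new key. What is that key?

B minor

The numeral iv denotes a minor triad on scale degree 4. With E on degree 4, the tonic of the new key is B.
Degree 4 carries a minor triad in minor keys, so the destination is B minor.
Check: the diatonic triads of B minor (natural minor) are Bm (i), C#dim (ii°), D (III), Em (iv), F#m (v), G (VI), A (VII) — Em is indeed iv.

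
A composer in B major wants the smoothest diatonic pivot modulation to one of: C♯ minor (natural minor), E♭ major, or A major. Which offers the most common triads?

C♯ minor

Triads of B major: B major (I), C♯ minor (ii), D♯ minor (iii), E major (IV), F♯ major (V), G♯ minor (vi), A♯ diminished (vii°).
C♯ minor (natural minor) shares 4: B, C♯m, E, G♯m.
E♭ major shares 0: none.
A major shares 2: C♯m, E.
The most common triads (4) are shared with C♯ minor.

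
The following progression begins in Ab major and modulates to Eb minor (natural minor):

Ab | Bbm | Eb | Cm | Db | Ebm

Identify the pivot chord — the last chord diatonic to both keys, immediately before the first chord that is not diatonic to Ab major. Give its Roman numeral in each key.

Chords diatonic to Ab major: Ab, Bbm, Cm, Db, Eb, Fm, Gdim.
Reading the progression, the first chord not in that set is Ebm, so the modulation leaves Ab major there.
The chord immediately before Ebm is Db, which is diatonic to both keys: IV in Ab major and VII in Eb minor.

Db — IV in Ab major, VII in Eb minor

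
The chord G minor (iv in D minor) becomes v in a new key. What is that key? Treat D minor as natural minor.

C minor

The numeral v denotes a minor triad on scale degree 5. With G on degree 5, the tonic of the new key is C.
Degree 5 carries a minor triad in natural-minor keys, so the destination is C minor.
Check: the diatonic triads of C minor (natural minor) are Cm (i), Ddim (ii°), Eb (III), Fm (iv), Gm (v), Ab (VI), Bb (VII) — G minor is indeed v.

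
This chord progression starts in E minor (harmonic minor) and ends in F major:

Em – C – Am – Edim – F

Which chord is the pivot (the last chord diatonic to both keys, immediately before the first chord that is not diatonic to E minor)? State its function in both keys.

Chords diatonic to E minor: Em, F#dim, Gaug, Am, B, C, D#dim.
Reading the progression, the first chord not in that set is Edim, so the modulation leaves E minor there.
The chord immediately before Edim is Am, which is diatonic to both keys: iv in E minor and iii in F major.

Am — iv in E minor, iii in F major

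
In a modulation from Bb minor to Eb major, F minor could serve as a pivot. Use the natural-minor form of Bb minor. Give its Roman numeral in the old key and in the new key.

v in Bb minor; ii in Eb major

The scale of Bb minor (natural minor) is Bb C Db Eb F Gb Ab; F is degree 5, and the triad built there (F-Ab-C) is minor, so it is v.
The scale of Eb major is Eb F G Ab Bb C D; F is degree 2, and the triad built there (F-Ab-C) is minor, so it is ii.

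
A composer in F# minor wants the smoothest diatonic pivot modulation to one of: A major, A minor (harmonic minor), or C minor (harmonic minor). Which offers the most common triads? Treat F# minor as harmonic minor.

Triads of F# minor (harmonic minor): F#m (i), G#dim (ii°), Aaug (III+), Bm (iv), C# (V), D (VI), E#dim (vii°).
A major shares 4: F#m, G#dim, Bm, D.
A minor (harmonic minor) shares 1: G#dim.
C minor (harmonic minor) shares 0: none.
The most common triads (4) are shared with A major.

A major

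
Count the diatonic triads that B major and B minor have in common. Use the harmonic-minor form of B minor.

2

Diatonic triads of B major: B major (I), C# minor (ii), D# minor (iii), E major (IV), F# major (V), G# minor (vi), A# diminished (vii°).
Diatonic triads of B minor (harmonic minor): B minor (i), C# diminished (ii°), D augmented (III+), E minor (iv), F# major (V), G major (VI), A# diminished (vii°).
Matching root and quality in both lists: F# major, A# diminished.
That gives 2 common triads.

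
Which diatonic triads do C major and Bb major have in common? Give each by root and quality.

Triads in C major: C major (I), D minor (ii), E minor (iii), F major (IV), G major (V), A minor (vi), B diminished (vii°).
Triads in Bb major: Bb major (I), C minor (ii), D minor (iii), Eb major (IV), F major (V), G minor (vi), A diminished (vii°).
Shared triads with their functions: D minor (ii in C major, iii in Bb major); F major (IV in C major, V in Bb major).

Dm, F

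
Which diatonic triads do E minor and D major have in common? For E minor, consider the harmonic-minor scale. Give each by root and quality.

Triads in E minor (harmonic minor): E minor (i), F# diminished (ii°), G augmented (III+), A minor (iv), B major (V), C major (VI), D# diminished (vii°).
Triads in D major: D major (I), E minor (ii), F# minor (iii), G major (IV), A major (V), B minor (vi), C# diminished (vii°).
Shared triads with their functions: E minor (i in E minor, ii in D major).

Em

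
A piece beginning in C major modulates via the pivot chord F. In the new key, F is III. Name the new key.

The numeral III denotes a major triad on scale degree 3. With F on degree 3, the tonic of the new key is D.
Degree 3 carries a major triad in natural-minor keys, so the destination is D minor.
Check: the diatonic triads of D minor (natural minor) are Dm (i), Edim (ii°), F (III), Gm (iv), Am (v), Bb (VI), C (VII) — F is indeed III.

D minor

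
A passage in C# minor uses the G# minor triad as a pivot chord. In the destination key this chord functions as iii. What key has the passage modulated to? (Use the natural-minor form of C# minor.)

E major

The numeral iii denotes a minor triad on scale degree 3. With G# on degree 3, the tonic of the new key is E.
Degree 3 carries a minor triad in major keys, so the destination is E major.
Check: the diatonic triads of E major are E (I), F#m (ii), G#m (iii), A (IV), B (V), C#m (vi), D#dim (vii°) — G# minor is indeed iii.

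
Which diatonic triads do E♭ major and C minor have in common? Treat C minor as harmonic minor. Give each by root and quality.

Fm, A♭, Cm, Ddim

Triads in E♭ major: E♭ major (I), F minor (ii), G minor (iii), A♭ major (IV), B♭ major (V), C minor (vi), D diminished (vii°).
Triads in C minor (harmonic minor): C minor (i), D diminished (ii°), E♭ augmented (III+), F minor (iv), G major (V), A♭ major (VI), B diminished (vii°).
Shared triads with their functions: F minor (ii in E♭ major, iv in C minor); A♭ major (IV in E♭ major, VI in C minor); C minor (vi in E♭ major, i in C minor); D diminished (vii° in E♭ major, ii° in C minor).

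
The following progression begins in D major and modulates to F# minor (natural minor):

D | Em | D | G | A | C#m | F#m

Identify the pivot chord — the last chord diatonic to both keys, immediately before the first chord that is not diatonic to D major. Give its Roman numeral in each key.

Chords diatonic to D major: D, Em, F#m, G, A, Bm, C#dim.
Reading the progression, the first chord not in that set is C#m, so the modulation leaves D major there.
The chord immediately before C#m is A, which is diatonic to both keys: V in D major and III in F# minor.

A — V in D major, III in F# minor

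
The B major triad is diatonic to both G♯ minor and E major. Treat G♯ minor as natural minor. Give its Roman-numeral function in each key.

The scale of G♯ minor (natural minor) is G♯ A♯ B C♯ D♯ E F♯; B is degree 3, and the triad built there (B-D♯-F♯) is major, so it is III.
The scale of E major is E F♯ G♯ A B C♯ D♯; B is degree 5, and the triad built there (B-D♯-F♯) is major, so it is V.

III in G♯ minor; V in E major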